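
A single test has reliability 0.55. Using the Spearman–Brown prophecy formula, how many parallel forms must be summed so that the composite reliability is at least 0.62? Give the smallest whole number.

2

k ≥ ρ*(1−ρ₁)/(ρ₁(1−ρ*)) = 0.62·0.45 / (0.55·0.38) = 1.335.
Smallest integer k = 2.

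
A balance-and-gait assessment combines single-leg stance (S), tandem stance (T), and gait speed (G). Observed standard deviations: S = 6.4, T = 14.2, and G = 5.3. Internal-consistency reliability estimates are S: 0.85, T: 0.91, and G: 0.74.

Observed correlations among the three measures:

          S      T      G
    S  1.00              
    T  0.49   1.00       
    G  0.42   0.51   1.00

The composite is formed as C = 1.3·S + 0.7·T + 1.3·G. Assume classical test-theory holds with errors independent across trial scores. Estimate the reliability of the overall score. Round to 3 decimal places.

Var(C) = 1.3²·6.4² + 0.7²·14.2² + 1.3²·5.3² + 2·[0.91·6.4·14.2·0.49 + 1.69·6.4·5.3·0.42 + 0.91·14.2·5.3·0.51] = 215.498 + 199.056 = 414.554.
Because errors are independent across components, Cov(Tᵢ,Tⱼ) = Cov(Xᵢ,Xⱼ); the off-diagonal part of the true-score variance is the same as above.
True-score variance = [1.3²·6.4²·0.85 + 0.7²·14.2²·0.91 + 1.3²·5.3²·0.74] + 199.056 = 183.88 + 199.056 = 382.936.
Reliability = 382.936 / 414.554 = 0.924.

0.924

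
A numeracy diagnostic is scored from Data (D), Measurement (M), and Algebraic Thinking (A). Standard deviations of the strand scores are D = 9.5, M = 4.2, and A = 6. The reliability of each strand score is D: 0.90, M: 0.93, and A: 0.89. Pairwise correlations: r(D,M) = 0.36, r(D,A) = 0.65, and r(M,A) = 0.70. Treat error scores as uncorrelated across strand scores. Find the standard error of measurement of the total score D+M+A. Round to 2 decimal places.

3.77

Var(total) = 143.89 + 138.108 = 281.998.
True-score variance = 129.67 + 138.108 = 267.778, so reliability = 0.9496.
Error variance = 281.998 − 267.778 = 14.2198; SEM = √14.2198 = 3.77.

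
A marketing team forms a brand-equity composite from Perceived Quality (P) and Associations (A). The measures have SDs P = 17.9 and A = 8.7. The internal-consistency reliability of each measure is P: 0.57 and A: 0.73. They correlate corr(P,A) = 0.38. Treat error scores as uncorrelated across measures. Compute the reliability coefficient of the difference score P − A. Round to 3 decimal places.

0.430

Var(P−A) = 17.9² + 8.7² − 2·17.9·8.7·0.38 = 396.1 − 118.355 = 277.745.
Under uncorrelated errors the observed covariances equal the true-score covariances, so only the own-variance terms attenuate.
True-score variance = [17.9²·0.57 + 8.7²·0.73] − 118.355 = 237.887 − 118.355 = 119.533.
Reliability = 119.533 / 277.745 = 0.430.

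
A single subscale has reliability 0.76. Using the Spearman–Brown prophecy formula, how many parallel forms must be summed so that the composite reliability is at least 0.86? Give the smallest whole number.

k ≥ ρ*(1−ρ₁)/(ρ₁(1−ρ*)) = 0.86·0.24 / (0.76·0.14) = 1.940.
Smallest integer k = 2.

2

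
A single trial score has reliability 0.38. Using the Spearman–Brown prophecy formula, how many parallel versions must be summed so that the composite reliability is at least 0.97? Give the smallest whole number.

53

k ≥ ρ*(1−ρ₁)/(ρ₁(1−ρ*)) = 0.97·0.62 / (0.38·0.03) = 52.754.
Smallest integer k = 53.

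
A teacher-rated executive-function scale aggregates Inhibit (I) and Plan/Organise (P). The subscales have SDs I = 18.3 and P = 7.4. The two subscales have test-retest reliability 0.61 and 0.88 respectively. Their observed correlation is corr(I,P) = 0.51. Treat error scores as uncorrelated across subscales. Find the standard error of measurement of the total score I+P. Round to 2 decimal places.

Var(total) = 389.65 + 138.128 = 527.778.
True-score variance = 252.472 + 138.128 = 390.6, so reliability = 0.7401.
Error variance = 527.778 − 390.6 = 137.178; SEM = √137.178 = 11.71.

11.71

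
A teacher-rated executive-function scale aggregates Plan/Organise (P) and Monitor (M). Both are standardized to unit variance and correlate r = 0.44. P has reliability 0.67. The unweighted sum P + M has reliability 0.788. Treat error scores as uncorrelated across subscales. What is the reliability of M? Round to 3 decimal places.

0.719

Var(P+M) = 2 + 2·0.44 = 2.880.
True-score variance = ρ_P + ρ_M + 2·0.44, so 0.788 = (0.67 + ρ_M + 0.88) / 2.880.
ρ_M = 0.788·2.880 − 0.67 − 0.88 = 0.719.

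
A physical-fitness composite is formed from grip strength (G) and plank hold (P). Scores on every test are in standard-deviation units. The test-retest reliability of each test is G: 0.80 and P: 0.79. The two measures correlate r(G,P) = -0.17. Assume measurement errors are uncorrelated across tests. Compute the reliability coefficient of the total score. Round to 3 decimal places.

0.753

Var(G+P) = 2 + 2·[(-0.17)] = 2 − 0.34 = 1.66.
With uncorrelated errors the cross-covariances are all true-score covariance, so they carry over unchanged; only the diagonal terms shrink to ρᵢσᵢ².
True-score variance = [0.80 + 0.79] − 0.34 = 1.59 − 0.34 = 1.25.
Reliability = 1.25 / 1.66 = 0.753.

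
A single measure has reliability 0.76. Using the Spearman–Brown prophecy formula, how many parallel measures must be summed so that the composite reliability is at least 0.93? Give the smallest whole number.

5

k ≥ ρ*(1−ρ₁)/(ρ₁(1−ρ*)) = 0.93·0.24 / (0.76·0.07) = 4.195.
Smallest integer k = 5.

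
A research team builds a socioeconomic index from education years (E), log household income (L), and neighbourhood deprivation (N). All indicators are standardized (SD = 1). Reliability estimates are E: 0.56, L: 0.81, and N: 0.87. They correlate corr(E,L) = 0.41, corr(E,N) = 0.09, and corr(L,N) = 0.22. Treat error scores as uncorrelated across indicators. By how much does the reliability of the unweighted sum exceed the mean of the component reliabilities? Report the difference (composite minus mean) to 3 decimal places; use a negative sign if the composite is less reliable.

0.082

Var(sum) = 3 + 1.44 = 4.44; true-score variance = 2.24 + 1.44 = 3.68; composite reliability = 0.8288.
Mean component reliability = 0.7467.
Difference = 0.8288 − 0.7467 = 0.082.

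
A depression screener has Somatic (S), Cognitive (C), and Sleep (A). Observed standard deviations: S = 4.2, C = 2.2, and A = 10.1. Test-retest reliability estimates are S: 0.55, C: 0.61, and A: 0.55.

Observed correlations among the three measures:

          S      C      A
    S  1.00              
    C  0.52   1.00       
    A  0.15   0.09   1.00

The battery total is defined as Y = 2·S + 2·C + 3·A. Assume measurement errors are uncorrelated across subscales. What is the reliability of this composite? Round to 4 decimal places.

Var(Y) = 2²·4.2² + 2²·2.2² + 3²·10.1² + 2·[4·4.2·2.2·0.52 + 6·4.2·10.1·0.15 + 6·2.2·10.1·0.09] = 1008.01 + 138.792 = 1146.8.
Because errors are independent across components, Cov(Tᵢ,Tⱼ) = Cov(Xᵢ,Xⱼ); the off-diagonal part of the true-score variance is the same as above.
True-score variance = [2²·4.2²·0.55 + 2²·2.2²·0.61 + 3²·10.1²·0.55] + 138.792 = 555.567 + 138.792 = 694.359.
Reliability = 694.359 / 1146.8 = 0.6055.

0.6055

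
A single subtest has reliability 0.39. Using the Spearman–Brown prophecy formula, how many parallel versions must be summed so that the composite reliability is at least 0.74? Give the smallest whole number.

k ≥ ρ*(1−ρ₁)/(ρ₁(1−ρ*)) = 0.74·0.61 / (0.39·0.26) = 4.452.
Smallest integer k = 5.

5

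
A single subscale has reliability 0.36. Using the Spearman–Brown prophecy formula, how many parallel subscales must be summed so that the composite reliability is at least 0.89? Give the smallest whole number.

k ≥ ρ*(1−ρ₁)/(ρ₁(1−ρ*)) = 0.89·0.64 / (0.36·0.11) = 14.384.
Smallest integer k = 15.

15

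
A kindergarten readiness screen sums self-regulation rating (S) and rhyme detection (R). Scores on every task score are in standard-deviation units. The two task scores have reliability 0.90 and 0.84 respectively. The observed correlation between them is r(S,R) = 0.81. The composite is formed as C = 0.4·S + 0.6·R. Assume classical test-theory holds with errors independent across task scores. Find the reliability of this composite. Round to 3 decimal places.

Var(C) = 0.4² + 0.6² + 2·[0.24·0.81] = 0.52 + 0.3888 = 0.9088.
Because errors are independent across components, Cov(Tᵢ,Tⱼ) = Cov(Xᵢ,Xⱼ); the off-diagonal part of the true-score variance is the same as above.
True-score variance = [0.4²·0.90 + 0.6²·0.84] + 0.3888 = 0.4464 + 0.3888 = 0.8352.
Reliability = 0.8352 / 0.9088 = 0.919.

0.919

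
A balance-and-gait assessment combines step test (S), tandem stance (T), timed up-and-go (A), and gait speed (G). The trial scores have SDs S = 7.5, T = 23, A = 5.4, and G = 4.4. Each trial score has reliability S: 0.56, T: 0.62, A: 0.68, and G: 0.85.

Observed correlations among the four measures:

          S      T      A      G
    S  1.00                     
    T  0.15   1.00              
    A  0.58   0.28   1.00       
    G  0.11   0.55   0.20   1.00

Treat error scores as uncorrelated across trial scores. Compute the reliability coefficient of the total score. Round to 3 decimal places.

0.744

Var(S+T+A+G) = 7.5² + 23² + 5.4² + 4.4² + 2·[7.5·23·0.15 + 7.5·5.4·0.58 + 7.5·4.4·0.11 + 23·5.4·0.28 + 23·4.4·0.55 + 5.4·4.4·0.20] = 633.77 + 296.366 = 930.136.
Under uncorrelated errors the observed covariances equal the true-score covariances, so only the own-variance terms attenuate.
True-score variance = [7.5²·0.56 + 23²·0.62 + 5.4²·0.68 + 4.4²·0.85] + 296.366 = 395.765 + 296.366 = 692.131.
Reliability = 692.131 / 930.136 = 0.744.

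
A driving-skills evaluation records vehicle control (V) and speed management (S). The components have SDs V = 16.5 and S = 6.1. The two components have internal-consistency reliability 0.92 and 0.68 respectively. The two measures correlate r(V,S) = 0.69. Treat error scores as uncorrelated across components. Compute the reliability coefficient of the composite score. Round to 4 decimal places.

0.9249

Var(V+S) = 16.5² + 6.1² + 2·[16.5·6.1·0.69] = 309.46 + 138.897 = 448.357.
Under uncorrelated errors the observed covariances equal the true-score covariances, so only the own-variance terms attenuate.
True-score variance = [16.5²·0.92 + 6.1²·0.68] + 138.897 = 275.773 + 138.897 = 414.67.
Reliability = 414.67 / 448.357 = 0.9249.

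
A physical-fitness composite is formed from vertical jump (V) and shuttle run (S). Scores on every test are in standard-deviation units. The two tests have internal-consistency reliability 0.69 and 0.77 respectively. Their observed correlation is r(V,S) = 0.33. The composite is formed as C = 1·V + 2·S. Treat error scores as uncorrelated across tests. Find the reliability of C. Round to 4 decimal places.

0.8054

Var(C) = 1 + 2² + 2·[2·0.33] = 5 + 1.32 = 6.32.
With uncorrelated errors the cross-covariances are all true-score covariance, so they carry over unchanged; only the diagonal terms shrink to ρᵢσᵢ².
True-score variance = [0.69 + 2²·0.77] + 1.32 = 3.77 + 1.32 = 5.09.
Reliability = 5.09 / 6.32 = 0.8054.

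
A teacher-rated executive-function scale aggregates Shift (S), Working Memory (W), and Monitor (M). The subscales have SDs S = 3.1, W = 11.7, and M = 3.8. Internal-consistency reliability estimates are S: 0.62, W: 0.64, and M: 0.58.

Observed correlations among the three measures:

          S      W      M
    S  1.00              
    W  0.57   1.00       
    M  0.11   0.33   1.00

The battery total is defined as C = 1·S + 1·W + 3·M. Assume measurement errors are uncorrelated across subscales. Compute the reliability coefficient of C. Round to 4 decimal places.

Var(C) = 3.1² + 11.7² + 3²·3.8² + 2·[3.1·11.7·0.57 + 3·3.1·3.8·0.11 + 3·11.7·3.8·0.33] = 276.46 + 137.153 = 413.613.
With uncorrelated errors the cross-covariances are all true-score covariance, so they carry over unchanged; only the diagonal terms shrink to ρᵢσᵢ².
True-score variance = [3.1²·0.62 + 11.7²·0.64 + 3²·3.8²·0.58] + 137.153 = 168.945 + 137.153 = 306.098.
Reliability = 306.098 / 413.613 = 0.7401.

0.7401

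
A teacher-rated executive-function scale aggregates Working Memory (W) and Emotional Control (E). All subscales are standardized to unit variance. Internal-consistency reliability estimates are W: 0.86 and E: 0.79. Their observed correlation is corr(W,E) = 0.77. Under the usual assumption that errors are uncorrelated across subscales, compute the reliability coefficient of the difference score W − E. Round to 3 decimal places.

0.239

Var(W−E) = 1 + 1 − 2·0.77 = 2 − 1.54 = 0.46.
Because errors are independent across components, Cov(Tᵢ,Tⱼ) = Cov(Xᵢ,Xⱼ); the off-diagonal part of the true-score variance is the same as above.
True-score variance = [0.86 + 0.79] − 1.54 = 1.65 − 1.54 = 0.11.
Reliability = 0.11 / 0.46 = 0.239.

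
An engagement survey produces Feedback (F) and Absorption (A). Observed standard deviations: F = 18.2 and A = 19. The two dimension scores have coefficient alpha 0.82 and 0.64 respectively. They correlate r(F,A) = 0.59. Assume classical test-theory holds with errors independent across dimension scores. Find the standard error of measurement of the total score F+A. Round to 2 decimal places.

13.77

Var(total) = 692.24 + 408.044 = 1100.28.
True-score variance = 502.657 + 408.044 = 910.701, so reliability = 0.8277.
Error variance = 1100.28 − 910.701 = 189.583; SEM = √189.583 = 13.77.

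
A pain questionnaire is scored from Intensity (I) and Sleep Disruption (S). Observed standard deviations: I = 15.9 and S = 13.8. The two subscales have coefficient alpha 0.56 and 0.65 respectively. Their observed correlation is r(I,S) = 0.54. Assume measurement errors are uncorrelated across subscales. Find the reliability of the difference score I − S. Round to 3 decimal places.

0.138

Var(I−S) = 15.9² + 13.8² − 2·15.9·13.8·0.54 = 443.25 − 236.974 = 206.276.
Under uncorrelated errors the observed covariances equal the true-score covariances, so only the own-variance terms attenuate.
True-score variance = [15.9²·0.56 + 13.8²·0.65] − 236.974 = 265.36 − 236.974 = 28.386.
Reliability = 28.386 / 206.276 = 0.138.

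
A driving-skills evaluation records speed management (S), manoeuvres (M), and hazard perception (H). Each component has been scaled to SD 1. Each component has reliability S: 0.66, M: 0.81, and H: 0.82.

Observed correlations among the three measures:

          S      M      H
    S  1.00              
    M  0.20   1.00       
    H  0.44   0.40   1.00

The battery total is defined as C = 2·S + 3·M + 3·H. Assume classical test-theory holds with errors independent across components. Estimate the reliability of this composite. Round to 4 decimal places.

0.8728

Var(C) = 2² + 3² + 3² + 2·[6·0.20 + 6·0.44 + 9·0.40] = 22 + 14.88 = 36.88.
Because errors are independent across components, Cov(Tᵢ,Tⱼ) = Cov(Xᵢ,Xⱼ); the off-diagonal part of the true-score variance is the same as above.
True-score variance = [2²·0.66 + 3²·0.81 + 3²·0.82] + 14.88 = 17.31 + 14.88 = 32.19.
Reliability = 32.19 / 36.88 = 0.8728.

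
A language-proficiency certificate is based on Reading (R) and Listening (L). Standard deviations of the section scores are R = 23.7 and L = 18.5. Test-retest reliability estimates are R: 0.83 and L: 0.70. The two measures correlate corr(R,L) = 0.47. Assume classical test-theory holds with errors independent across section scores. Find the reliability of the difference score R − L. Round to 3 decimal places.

Var(R−L) = 23.7² + 18.5² − 2·23.7·18.5·0.47 = 903.94 − 412.143 = 491.797.
With uncorrelated errors the cross-covariances are all true-score covariance, so they carry over unchanged; only the diagonal terms shrink to ρᵢσᵢ².
True-score variance = [23.7²·0.83 + 18.5²·0.70] − 412.143 = 705.778 − 412.143 = 293.635.
Reliability = 293.635 / 491.797 = 0.597.

0.597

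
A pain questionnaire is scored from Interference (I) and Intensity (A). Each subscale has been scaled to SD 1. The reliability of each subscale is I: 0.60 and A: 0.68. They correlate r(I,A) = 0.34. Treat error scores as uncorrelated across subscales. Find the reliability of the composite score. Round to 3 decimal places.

0.731

Var(I+A) = 2 + 2·[0.34] = 2 + 0.68 = 2.68.
Because errors are independent across components, Cov(Tᵢ,Tⱼ) = Cov(Xᵢ,Xⱼ); the off-diagonal part of the true-score variance is the same as above.
True-score variance = [0.60 + 0.68] + 0.68 = 1.28 + 0.68 = 1.96.
Reliability = 1.96 / 2.68 = 0.731.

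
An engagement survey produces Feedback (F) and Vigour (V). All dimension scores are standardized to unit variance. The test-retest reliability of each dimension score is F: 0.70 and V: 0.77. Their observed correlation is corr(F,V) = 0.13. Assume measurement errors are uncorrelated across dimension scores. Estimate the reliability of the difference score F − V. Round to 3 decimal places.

0.695

Var(F−V) = 1 + 1 − 2·0.13 = 2 − 0.26 = 1.74.
Because errors are independent across components, Cov(Tᵢ,Tⱼ) = Cov(Xᵢ,Xⱼ); the off-diagonal part of the true-score variance is the same as above.
True-score variance = [0.70 + 0.77] − 0.26 = 1.47 − 0.26 = 1.21.
Reliability = 1.21 / 1.74 = 0.695.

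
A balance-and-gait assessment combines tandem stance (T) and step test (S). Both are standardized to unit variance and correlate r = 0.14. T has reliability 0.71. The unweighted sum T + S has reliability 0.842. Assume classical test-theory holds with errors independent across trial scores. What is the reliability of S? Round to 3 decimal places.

Var(T+S) = 2 + 2·0.14 = 2.280.
True-score variance = ρ_T + ρ_S + 2·0.14, so 0.842 = (0.71 + ρ_S + 0.28) / 2.280.
ρ_S = 0.842·2.280 − 0.71 − 0.28 = 0.930.

0.930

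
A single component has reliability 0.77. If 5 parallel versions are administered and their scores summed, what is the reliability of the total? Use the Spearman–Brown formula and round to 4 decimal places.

0.9436

ρ_k = kρ / (1 + (k−1)ρ) = 5·0.77 / (1 + 4·0.77) = 3.850 / 4.080 = 0.9436.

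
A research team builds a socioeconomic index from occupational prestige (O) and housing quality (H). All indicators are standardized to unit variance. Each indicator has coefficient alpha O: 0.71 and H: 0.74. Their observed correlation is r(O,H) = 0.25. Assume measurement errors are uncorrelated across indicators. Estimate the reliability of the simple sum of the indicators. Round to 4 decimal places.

Var(O+H) = 2 + 2·[0.25] = 2 + 0.5 = 2.5.
Under uncorrelated errors the observed covariances equal the true-score covariances, so only the own-variance terms attenuate.
True-score variance = [0.71 + 0.74] + 0.5 = 1.45 + 0.5 = 1.95.
Reliability = 1.95 / 2.5 = 0.7800.

0.7800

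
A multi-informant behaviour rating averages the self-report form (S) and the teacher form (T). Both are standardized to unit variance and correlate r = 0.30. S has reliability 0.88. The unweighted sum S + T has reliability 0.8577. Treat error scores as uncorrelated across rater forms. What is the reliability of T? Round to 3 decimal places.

Var(S+T) = 2 + 2·0.30 = 2.600.
True-score variance = ρ_S + ρ_T + 2·0.30, so 0.8577 = (0.88 + ρ_T + 0.60) / 2.600.
ρ_T = 0.8577·2.600 − 0.88 − 0.60 = 0.750.

0.750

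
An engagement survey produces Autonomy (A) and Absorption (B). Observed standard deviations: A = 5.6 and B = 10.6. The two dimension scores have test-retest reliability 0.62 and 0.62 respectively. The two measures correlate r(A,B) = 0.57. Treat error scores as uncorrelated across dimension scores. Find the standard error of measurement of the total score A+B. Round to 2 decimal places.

7.39

Var(total) = 143.72 + 67.6704 = 211.39.
True-score variance = 89.1064 + 67.6704 = 156.777, so reliability = 0.7416.
Error variance = 211.39 − 156.777 = 54.6136; SEM = √54.6136 = 7.39.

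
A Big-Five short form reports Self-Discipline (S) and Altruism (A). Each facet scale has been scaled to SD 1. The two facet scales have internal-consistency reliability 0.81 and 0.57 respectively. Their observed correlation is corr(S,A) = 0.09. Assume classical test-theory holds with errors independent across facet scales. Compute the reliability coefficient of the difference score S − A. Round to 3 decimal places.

0.659

Var(S−A) = 1 + 1 − 2·0.09 = 2 − 0.18 = 1.82.
Under uncorrelated errors the observed covariances equal the true-score covariances, so only the own-variance terms attenuate.
True-score variance = [0.81 + 0.57] − 0.18 = 1.38 − 0.18 = 1.2.
Reliability = 1.2 / 1.82 = 0.659.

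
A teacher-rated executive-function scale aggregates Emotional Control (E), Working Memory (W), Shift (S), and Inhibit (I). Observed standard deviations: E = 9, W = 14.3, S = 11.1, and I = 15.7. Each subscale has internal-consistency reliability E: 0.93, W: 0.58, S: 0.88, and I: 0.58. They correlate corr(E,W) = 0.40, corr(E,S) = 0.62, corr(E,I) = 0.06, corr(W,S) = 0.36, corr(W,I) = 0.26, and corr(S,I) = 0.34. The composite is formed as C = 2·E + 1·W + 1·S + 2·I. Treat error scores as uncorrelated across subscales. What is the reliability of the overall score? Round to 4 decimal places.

0.8041

Var(C) = 2²·9² + 14.3² + 11.1² + 2²·15.7² + 2·[2·9·14.3·0.40 + 2·9·11.1·0.62 + 4·9·15.7·0.06 + 14.3·11.1·0.36 + 2·14.3·15.7·0.26 + 2·11.1·15.7·0.34] = 1637.66 + 1106.28 = 2743.94.
With uncorrelated errors the cross-covariances are all true-score covariance, so they carry over unchanged; only the diagonal terms shrink to ρᵢσᵢ².
True-score variance = [2²·9²·0.93 + 14.3²·0.58 + 11.1²·0.88 + 2²·15.7²·0.58] + 1106.28 = 1100.21 + 1106.28 = 2206.48.
Reliability = 2206.48 / 2743.94 = 0.8041.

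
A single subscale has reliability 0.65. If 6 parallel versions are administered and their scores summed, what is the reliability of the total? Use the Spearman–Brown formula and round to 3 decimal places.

0.918

ρ_k = kρ / (1 + (k−1)ρ) = 6·0.65 / (1 + 5·0.65) = 3.900 / 4.250 = 0.918.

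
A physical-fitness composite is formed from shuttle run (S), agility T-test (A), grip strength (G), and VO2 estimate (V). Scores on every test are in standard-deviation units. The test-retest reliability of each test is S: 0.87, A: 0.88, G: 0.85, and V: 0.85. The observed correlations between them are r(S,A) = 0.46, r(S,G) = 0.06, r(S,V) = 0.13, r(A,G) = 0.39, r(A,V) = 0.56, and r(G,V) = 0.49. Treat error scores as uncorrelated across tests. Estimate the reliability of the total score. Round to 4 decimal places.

Var(S+A+G+V) = 4 + 2·[0.46 + 0.06 + 0.13 + 0.39 + 0.56 + 0.49] = 4 + 4.18 = 8.18.
Because errors are independent across components, Cov(Tᵢ,Tⱼ) = Cov(Xᵢ,Xⱼ); the off-diagonal part of the true-score variance is the same as above.
True-score variance = [0.87 + 0.88 + 0.85 + 0.85] + 4.18 = 3.45 + 4.18 = 7.63.
Reliability = 7.63 / 8.18 = 0.9328.

0.9328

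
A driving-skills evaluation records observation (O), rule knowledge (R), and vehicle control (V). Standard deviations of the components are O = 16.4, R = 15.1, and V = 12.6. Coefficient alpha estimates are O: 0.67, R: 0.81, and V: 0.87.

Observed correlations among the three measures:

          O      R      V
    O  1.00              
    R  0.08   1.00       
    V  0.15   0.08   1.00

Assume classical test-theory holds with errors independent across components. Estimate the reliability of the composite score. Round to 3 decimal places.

Var(O+R+V) = 16.4² + 15.1² + 12.6² + 2·[16.4·15.1·0.08 + 16.4·12.6·0.15 + 15.1·12.6·0.08] = 655.73 + 132.056 = 787.786.
Under uncorrelated errors the observed covariances equal the true-score covariances, so only the own-variance terms attenuate.
True-score variance = [16.4²·0.67 + 15.1²·0.81 + 12.6²·0.87] + 132.056 = 503.012 + 132.056 = 635.068.
Reliability = 635.068 / 787.786 = 0.806.

0.806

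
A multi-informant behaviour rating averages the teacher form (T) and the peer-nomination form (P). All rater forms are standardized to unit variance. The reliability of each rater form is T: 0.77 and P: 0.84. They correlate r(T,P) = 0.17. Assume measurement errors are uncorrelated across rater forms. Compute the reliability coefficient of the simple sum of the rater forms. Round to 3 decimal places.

0.833

Var(T+P) = 2 + 2·[0.17] = 2 + 0.34 = 2.34.
Because errors are independent across components, Cov(Tᵢ,Tⱼ) = Cov(Xᵢ,Xⱼ); the off-diagonal part of the true-score variance is the same as above.
True-score variance = [0.77 + 0.84] + 0.34 = 1.61 + 0.34 = 1.95.
Reliability = 1.95 / 2.34 = 0.833.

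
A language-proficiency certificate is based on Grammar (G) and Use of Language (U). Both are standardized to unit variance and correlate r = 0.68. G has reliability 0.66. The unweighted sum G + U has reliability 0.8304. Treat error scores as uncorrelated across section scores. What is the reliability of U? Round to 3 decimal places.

0.770

Var(G+U) = 2 + 2·0.68 = 3.360.
True-score variance = ρ_G + ρ_U + 2·0.68, so 0.8304 = (0.66 + ρ_U + 1.36) / 3.360.
ρ_U = 0.8304·3.360 − 0.66 − 1.36 = 0.770.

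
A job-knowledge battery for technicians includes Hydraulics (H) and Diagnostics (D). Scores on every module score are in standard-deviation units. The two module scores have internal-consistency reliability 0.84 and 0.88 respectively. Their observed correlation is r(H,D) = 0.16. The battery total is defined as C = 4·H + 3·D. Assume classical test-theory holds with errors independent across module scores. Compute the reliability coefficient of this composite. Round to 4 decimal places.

0.8738

Var(C) = 4² + 3² + 2·[12·0.16] = 25 + 3.84 = 28.84.
Because errors are independent across components, Cov(Tᵢ,Tⱼ) = Cov(Xᵢ,Xⱼ); the off-diagonal part of the true-score variance is the same as above.
True-score variance = [4²·0.84 + 3²·0.88] + 3.84 = 21.36 + 3.84 = 25.2.
Reliability = 25.2 / 28.84 = 0.8738.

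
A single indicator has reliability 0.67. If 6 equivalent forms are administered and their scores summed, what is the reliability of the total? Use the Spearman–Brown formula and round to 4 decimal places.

ρ_k = kρ / (1 + (k−1)ρ) = 6·0.67 / (1 + 5·0.67) = 4.020 / 4.350 = 0.9241.

0.9241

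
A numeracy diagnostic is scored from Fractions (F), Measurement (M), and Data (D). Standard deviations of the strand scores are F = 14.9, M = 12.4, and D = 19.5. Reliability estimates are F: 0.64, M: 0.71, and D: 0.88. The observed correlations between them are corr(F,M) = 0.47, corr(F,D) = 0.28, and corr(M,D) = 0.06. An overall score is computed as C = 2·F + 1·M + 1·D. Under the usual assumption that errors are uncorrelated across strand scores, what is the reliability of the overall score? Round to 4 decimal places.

Var(C) = 2²·14.9² + 12.4² + 19.5² + 2·[2·14.9·12.4·0.47 + 2·14.9·19.5·0.28 + 12.4·19.5·0.06] = 1422.05 + 701.781 = 2123.83.
Because errors are independent across components, Cov(Tᵢ,Tⱼ) = Cov(Xᵢ,Xⱼ); the off-diagonal part of the true-score variance is the same as above.
True-score variance = [2²·14.9²·0.64 + 12.4²·0.71 + 19.5²·0.88] + 701.781 = 1012.14 + 701.781 = 1713.92.
Reliability = 1713.92 / 2123.83 = 0.8070.

0.8070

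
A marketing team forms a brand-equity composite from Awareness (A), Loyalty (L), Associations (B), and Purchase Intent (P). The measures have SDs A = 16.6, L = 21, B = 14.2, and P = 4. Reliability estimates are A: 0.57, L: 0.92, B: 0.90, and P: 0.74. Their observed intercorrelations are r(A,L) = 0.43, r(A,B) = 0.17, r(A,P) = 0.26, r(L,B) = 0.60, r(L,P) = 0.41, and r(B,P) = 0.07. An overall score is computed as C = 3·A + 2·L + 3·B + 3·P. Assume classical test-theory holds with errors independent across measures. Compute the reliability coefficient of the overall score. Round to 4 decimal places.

0.8777

Var(C) = 3²·16.6² + 2²·21² + 3²·14.2² + 3²·4² + 2·[6·16.6·21·0.43 + 9·16.6·14.2·0.17 + 9·16.6·4·0.26 + 6·21·14.2·0.60 + 6·21·4·0.41 + 9·14.2·4·0.07] = 6202.8 + 5462.72 = 11665.5.
Because errors are independent across components, Cov(Tᵢ,Tⱼ) = Cov(Xᵢ,Xⱼ); the off-diagonal part of the true-score variance is the same as above.
True-score variance = [3²·16.6²·0.57 + 2²·21²·0.92 + 3²·14.2²·0.90 + 3²·4²·0.74] + 5462.72 = 4776.35 + 5462.72 = 10239.1.
Reliability = 10239.1 / 11665.5 = 0.8777.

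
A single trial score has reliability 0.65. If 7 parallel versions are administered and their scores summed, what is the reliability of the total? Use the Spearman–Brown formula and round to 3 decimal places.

ρ_k = kρ / (1 + (k−1)ρ) = 7·0.65 / (1 + 6·0.65) = 4.550 / 4.900 = 0.929.

0.929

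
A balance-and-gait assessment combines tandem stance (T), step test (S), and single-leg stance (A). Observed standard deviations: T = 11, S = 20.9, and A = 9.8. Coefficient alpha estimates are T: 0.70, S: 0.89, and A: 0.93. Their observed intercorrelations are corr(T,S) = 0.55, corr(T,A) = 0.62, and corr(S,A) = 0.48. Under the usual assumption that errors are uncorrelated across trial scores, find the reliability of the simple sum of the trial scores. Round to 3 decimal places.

Var(T+S+A) = 11² + 20.9² + 9.8² + 2·[11·20.9·0.55 + 11·9.8·0.62 + 20.9·9.8·0.48] = 653.85 + 583.189 = 1237.04.
Under uncorrelated errors the observed covariances equal the true-score covariances, so only the own-variance terms attenuate.
True-score variance = [11²·0.70 + 20.9²·0.89 + 9.8²·0.93] + 583.189 = 562.778 + 583.189 = 1145.97.
Reliability = 1145.97 / 1237.04 = 0.926.

0.926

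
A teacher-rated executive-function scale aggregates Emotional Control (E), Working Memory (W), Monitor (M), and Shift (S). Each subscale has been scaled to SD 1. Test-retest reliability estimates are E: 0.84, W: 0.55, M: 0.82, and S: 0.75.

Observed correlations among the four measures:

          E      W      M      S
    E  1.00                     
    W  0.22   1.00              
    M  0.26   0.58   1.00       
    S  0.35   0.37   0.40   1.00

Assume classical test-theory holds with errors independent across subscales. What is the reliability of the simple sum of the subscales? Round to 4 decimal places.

Var(E+W+M+S) = 4 + 2·[0.22 + 0.26 + 0.35 + 0.58 + 0.37 + 0.40] = 4 + 4.36 = 8.36.
Under uncorrelated errors the observed covariances equal the true-score covariances, so only the own-variance terms attenuate.
True-score variance = [0.84 + 0.55 + 0.82 + 0.75] + 4.36 = 2.96 + 4.36 = 7.32.
Reliability = 7.32 / 8.36 = 0.8756.

0.8756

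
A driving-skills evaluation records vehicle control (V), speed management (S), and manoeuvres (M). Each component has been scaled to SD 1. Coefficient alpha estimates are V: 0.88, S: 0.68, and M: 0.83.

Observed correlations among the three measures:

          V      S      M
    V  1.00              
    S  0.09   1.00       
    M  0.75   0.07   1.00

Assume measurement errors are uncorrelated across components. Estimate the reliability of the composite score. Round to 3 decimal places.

0.873

Var(V+S+M) = 3 + 2·[0.09 + 0.75 + 0.07] = 3 + 1.82 = 4.82.
With uncorrelated errors the cross-covariances are all true-score covariance, so they carry over unchanged; only the diagonal terms shrink to ρᵢσᵢ².
True-score variance = [0.88 + 0.68 + 0.83] + 1.82 = 2.39 + 1.82 = 4.21.
Reliability = 4.21 / 4.82 = 0.873.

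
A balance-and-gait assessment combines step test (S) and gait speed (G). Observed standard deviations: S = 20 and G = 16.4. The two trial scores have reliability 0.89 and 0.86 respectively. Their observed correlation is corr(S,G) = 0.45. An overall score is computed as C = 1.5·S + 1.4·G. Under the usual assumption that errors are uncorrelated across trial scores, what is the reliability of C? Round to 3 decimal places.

Var(C) = 1.5²·20² + 1.4²·16.4² + 2·[2.1·20·16.4·0.45] = 1427.16 + 619.92 = 2047.08.
Under uncorrelated errors the observed covariances equal the true-score covariances, so only the own-variance terms attenuate.
True-score variance = [1.5²·20²·0.89 + 1.4²·16.4²·0.86] + 619.92 = 1254.36 + 619.92 = 1874.28.
Reliability = 1874.28 / 2047.08 = 0.916.

0.916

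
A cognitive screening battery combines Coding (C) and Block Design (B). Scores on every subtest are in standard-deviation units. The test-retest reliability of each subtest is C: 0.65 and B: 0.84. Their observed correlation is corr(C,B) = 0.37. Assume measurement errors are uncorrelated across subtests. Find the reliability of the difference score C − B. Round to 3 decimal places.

Var(C−B) = 1 + 1 − 2·0.37 = 2 − 0.74 = 1.26.
With uncorrelated errors the cross-covariances are all true-score covariance, so they carry over unchanged; only the diagonal terms shrink to ρᵢσᵢ².
True-score variance = [0.65 + 0.84] − 0.74 = 1.49 − 0.74 = 0.75.
Reliability = 0.75 / 1.26 = 0.595.

0.595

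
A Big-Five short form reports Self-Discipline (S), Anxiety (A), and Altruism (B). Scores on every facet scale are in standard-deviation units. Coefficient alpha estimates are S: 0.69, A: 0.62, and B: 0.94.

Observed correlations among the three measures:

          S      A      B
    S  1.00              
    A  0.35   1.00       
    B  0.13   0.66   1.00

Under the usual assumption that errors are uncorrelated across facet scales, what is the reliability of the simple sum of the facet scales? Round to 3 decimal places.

Var(S+A+B) = 3 + 2·[0.35 + 0.13 + 0.66] = 3 + 2.28 = 5.28.
With uncorrelated errors the cross-covariances are all true-score covariance, so they carry over unchanged; only the diagonal terms shrink to ρᵢσᵢ².
True-score variance = [0.69 + 0.62 + 0.94] + 2.28 = 2.25 + 2.28 = 4.53.
Reliability = 4.53 / 5.28 = 0.858.

0.858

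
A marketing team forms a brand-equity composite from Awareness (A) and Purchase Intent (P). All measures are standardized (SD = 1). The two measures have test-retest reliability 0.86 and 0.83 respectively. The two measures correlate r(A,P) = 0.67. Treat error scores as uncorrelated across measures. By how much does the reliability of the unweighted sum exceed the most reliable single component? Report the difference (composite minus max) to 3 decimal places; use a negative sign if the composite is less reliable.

Var(sum) = 2 + 1.34 = 3.34; true-score variance = 1.69 + 1.34 = 3.03; composite reliability = 0.9072.
Max component reliability = 0.8600.
Difference = 0.9072 − 0.8600 = 0.047.

0.047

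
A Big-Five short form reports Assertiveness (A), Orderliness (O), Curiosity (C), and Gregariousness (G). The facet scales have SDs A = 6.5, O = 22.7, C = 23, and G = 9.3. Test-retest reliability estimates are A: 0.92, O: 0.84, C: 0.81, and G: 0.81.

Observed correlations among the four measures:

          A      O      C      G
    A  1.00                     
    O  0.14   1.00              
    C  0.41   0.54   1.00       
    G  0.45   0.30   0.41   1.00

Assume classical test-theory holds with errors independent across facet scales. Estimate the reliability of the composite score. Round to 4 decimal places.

Var(A+O+C+G) = 6.5² + 22.7² + 23² + 9.3² + 2·[6.5·22.7·0.14 + 6.5·23·0.41 + 6.5·9.3·0.45 + 22.7·23·0.54 + 22.7·9.3·0.30 + 23·9.3·0.41] = 1173.03 + 1084.24 = 2257.27.
Because errors are independent across components, Cov(Tᵢ,Tⱼ) = Cov(Xᵢ,Xⱼ); the off-diagonal part of the true-score variance is the same as above.
True-score variance = [6.5²·0.92 + 22.7²·0.84 + 23²·0.81 + 9.3²·0.81] + 1084.24 = 970.26 + 1084.24 = 2054.5.
Reliability = 2054.5 / 2257.27 = 0.9102.

0.9102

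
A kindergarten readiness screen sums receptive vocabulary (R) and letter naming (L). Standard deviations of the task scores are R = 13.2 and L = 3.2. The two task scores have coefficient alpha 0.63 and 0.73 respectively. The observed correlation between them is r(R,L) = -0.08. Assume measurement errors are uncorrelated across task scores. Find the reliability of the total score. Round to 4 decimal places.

0.6217

Var(R+L) = 13.2² + 3.2² + 2·[13.2·3.2·(-0.08)] = 184.48 − 6.7584 = 177.722.
Because errors are independent across components, Cov(Tᵢ,Tⱼ) = Cov(Xᵢ,Xⱼ); the off-diagonal part of the true-score variance is the same as above.
True-score variance = [13.2²·0.63 + 3.2²·0.73] − 6.7584 = 117.246 − 6.7584 = 110.488.
Reliability = 110.488 / 177.722 = 0.6217.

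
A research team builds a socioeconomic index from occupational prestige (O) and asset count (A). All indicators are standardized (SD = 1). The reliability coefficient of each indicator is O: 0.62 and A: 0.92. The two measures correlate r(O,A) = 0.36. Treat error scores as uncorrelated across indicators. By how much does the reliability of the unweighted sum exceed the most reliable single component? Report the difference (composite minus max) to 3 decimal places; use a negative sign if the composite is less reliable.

Var(sum) = 2 + 0.72 = 2.72; true-score variance = 1.54 + 0.72 = 2.26; composite reliability = 0.8309.
Max component reliability = 0.9200.
Difference = 0.8309 − 0.9200 = -0.089.

-0.089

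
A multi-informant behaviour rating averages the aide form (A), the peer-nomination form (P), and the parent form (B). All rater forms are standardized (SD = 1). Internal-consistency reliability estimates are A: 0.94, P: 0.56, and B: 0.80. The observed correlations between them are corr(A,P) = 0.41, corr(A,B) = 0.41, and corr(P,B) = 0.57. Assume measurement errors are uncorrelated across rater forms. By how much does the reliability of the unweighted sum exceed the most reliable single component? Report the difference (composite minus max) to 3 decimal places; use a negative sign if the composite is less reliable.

Var(sum) = 3 + 2.78 = 5.78; true-score variance = 2.3 + 2.78 = 5.08; composite reliability = 0.8789.
Max component reliability = 0.9400.
Difference = 0.8789 − 0.9400 = -0.061.

-0.061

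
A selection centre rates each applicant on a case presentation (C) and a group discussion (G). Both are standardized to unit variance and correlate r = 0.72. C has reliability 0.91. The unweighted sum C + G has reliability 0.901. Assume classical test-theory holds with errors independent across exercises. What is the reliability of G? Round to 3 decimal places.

Var(C+G) = 2 + 2·0.72 = 3.440.
True-score variance = ρ_C + ρ_G + 2·0.72, so 0.901 = (0.91 + ρ_G + 1.44) / 3.440.
ρ_G = 0.901·3.440 − 0.91 − 1.44 = 0.749.

0.749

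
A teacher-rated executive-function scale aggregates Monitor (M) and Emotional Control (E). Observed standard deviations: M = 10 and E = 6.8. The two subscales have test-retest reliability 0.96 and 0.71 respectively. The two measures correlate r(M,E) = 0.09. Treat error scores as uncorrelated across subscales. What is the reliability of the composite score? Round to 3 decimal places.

0.890

Var(M+E) = 10² + 6.8² + 2·[10·6.8·0.09] = 146.24 + 12.24 = 158.48.
Under uncorrelated errors the observed covariances equal the true-score covariances, so only the own-variance terms attenuate.
True-score variance = [10²·0.96 + 6.8²·0.71] + 12.24 = 128.83 + 12.24 = 141.07.
Reliability = 141.07 / 158.48 = 0.890.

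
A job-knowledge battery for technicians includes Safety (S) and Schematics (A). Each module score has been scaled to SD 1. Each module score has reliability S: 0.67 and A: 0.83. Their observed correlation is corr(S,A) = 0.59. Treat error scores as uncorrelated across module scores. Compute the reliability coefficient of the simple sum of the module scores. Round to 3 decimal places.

0.843

Var(S+A) = 2 + 2·[0.59] = 2 + 1.18 = 3.18.
With uncorrelated errors the cross-covariances are all true-score covariance, so they carry over unchanged; only the diagonal terms shrink to ρᵢσᵢ².
True-score variance = [0.67 + 0.83] + 1.18 = 1.5 + 1.18 = 2.68.
Reliability = 2.68 / 3.18 = 0.843.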